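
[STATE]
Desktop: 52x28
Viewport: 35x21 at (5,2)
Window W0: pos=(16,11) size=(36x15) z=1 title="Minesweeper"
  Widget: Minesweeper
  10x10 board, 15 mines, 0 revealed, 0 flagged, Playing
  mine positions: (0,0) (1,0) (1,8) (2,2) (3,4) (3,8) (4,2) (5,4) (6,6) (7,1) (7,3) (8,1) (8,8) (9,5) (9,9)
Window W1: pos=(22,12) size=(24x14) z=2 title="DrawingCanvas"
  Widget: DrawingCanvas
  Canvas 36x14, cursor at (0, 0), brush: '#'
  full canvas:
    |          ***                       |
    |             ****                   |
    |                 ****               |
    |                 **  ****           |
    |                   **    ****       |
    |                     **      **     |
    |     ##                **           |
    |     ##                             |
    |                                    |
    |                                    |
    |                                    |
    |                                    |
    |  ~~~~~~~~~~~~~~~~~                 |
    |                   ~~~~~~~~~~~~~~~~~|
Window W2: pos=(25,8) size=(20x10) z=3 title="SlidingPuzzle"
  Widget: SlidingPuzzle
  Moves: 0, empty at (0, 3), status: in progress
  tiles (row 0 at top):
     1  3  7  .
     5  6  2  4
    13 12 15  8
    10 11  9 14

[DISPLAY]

                                   
                                   
                                   
                                   
                                   
                                   
                    ┏━━━━━━━━━━━━━━
                    ┃ SlidingPuzzle
                    ┠──────────────
           ┏━━━━━━━━┃┌────┬────┬───
           ┃ Mine┏━━┃│  1 │  3 │  7
           ┠─────┃ D┃├────┼────┼───
           ┃■■■■■┠──┃│  5 │  6 │  2
           ┃■■■■■┃+ ┃├────┼────┼───
           ┃■■■■■┃  ┃│ 13 │ 12 │ 15
           ┃■■■■■┃  ┗━━━━━━━━━━━━━━
           ┃■■■■■┃                 
           ┃■■■■■┃                 
           ┃■■■■■┃                 
           ┃■■■■■┃     ##          
           ┃■■■■■┃     ##          


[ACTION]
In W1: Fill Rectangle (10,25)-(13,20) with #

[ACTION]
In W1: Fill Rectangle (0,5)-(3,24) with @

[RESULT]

                                   
                                   
                                   
                                   
                                   
                                   
                    ┏━━━━━━━━━━━━━━
                    ┃ SlidingPuzzle
                    ┠──────────────
           ┏━━━━━━━━┃┌────┬────┬───
           ┃ Mine┏━━┃│  1 │  3 │  7
           ┠─────┃ D┃├────┼────┼───
           ┃■■■■■┠──┃│  5 │  6 │  2
           ┃■■■■■┃+ ┃├────┼────┼───
           ┃■■■■■┃  ┃│ 13 │ 12 │ 15
           ┃■■■■■┃  ┗━━━━━━━━━━━━━━
           ┃■■■■■┃     @@@@@@@@@@@@
           ┃■■■■■┃                 
           ┃■■■■■┃                 
           ┃■■■■■┃     ##          
           ┃■■■■■┃     ##          


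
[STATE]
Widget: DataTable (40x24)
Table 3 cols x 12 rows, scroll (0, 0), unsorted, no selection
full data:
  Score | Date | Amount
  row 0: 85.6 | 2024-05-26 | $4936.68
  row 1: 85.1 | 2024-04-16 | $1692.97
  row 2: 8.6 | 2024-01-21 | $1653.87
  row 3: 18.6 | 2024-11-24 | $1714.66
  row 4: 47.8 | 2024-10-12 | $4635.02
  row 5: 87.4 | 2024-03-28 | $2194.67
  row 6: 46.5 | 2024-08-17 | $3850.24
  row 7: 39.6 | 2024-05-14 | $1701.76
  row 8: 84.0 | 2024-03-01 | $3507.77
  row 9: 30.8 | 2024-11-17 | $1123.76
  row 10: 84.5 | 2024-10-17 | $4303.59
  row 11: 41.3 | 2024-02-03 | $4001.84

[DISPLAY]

Score│Date      │Amount                 
─────┼──────────┼────────               
85.6 │2024-05-26│$4936.68               
85.1 │2024-04-16│$1692.97               
8.6  │2024-01-21│$1653.87               
18.6 │2024-11-24│$1714.66               
47.8 │2024-10-12│$4635.02               
87.4 │2024-03-28│$2194.67               
46.5 │2024-08-17│$3850.24               
39.6 │2024-05-14│$1701.76               
84.0 │2024-03-01│$3507.77               
30.8 │2024-11-17│$1123.76               
84.5 │2024-10-17│$4303.59               
41.3 │2024-02-03│$4001.84               
                                        
                                        
                                        
                                        
                                        
                                        
                                        
                                        
                                        
                                        


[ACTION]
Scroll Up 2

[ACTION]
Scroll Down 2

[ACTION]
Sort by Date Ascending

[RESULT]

Score│Date     ▲│Amount                 
─────┼──────────┼────────               
8.6  │2024-01-21│$1653.87               
41.3 │2024-02-03│$4001.84               
84.0 │2024-03-01│$3507.77               
87.4 │2024-03-28│$2194.67               
85.1 │2024-04-16│$1692.97               
39.6 │2024-05-14│$1701.76               
85.6 │2024-05-26│$4936.68               
46.5 │2024-08-17│$3850.24               
47.8 │2024-10-12│$4635.02               
84.5 │2024-10-17│$4303.59               
30.8 │2024-11-17│$1123.76               
18.6 │2024-11-24│$1714.66               
                                        
                                        
                                        
                                        
                                        
                                        
                                        
                                        
                                        
                                        


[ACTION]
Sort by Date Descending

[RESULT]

Score│Date     ▼│Amount                 
─────┼──────────┼────────               
18.6 │2024-11-24│$1714.66               
30.8 │2024-11-17│$1123.76               
84.5 │2024-10-17│$4303.59               
47.8 │2024-10-12│$4635.02               
46.5 │2024-08-17│$3850.24               
85.6 │2024-05-26│$4936.68               
39.6 │2024-05-14│$1701.76               
85.1 │2024-04-16│$1692.97               
87.4 │2024-03-28│$2194.67               
84.0 │2024-03-01│$3507.77               
41.3 │2024-02-03│$4001.84               
8.6  │2024-01-21│$1653.87               
                                        
                                        
                                        
                                        
                                        
                                        
                                        
                                        
                                        
                                        


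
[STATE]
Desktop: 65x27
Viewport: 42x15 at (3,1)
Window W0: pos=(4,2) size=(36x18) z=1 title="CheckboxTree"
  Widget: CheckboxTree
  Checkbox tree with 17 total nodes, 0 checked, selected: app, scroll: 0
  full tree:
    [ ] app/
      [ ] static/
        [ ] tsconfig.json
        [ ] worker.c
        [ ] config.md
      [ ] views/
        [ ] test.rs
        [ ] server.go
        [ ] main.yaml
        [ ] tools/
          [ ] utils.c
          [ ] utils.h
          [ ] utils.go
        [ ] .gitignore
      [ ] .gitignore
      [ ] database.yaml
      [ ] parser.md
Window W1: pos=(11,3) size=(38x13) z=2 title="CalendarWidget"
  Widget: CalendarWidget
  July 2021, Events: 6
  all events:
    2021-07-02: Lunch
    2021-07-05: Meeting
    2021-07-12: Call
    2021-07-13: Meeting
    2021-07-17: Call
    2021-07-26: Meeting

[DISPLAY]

                                          
 ┏━━━━━━━━━━━━━━━━━━━━━━━━━━━━━━━━━━┓     
 ┃ Check┏━━━━━━━━━━━━━━━━━━━━━━━━━━━━━━━━━
 ┠──────┃ CalendarWidget                  
 ┃>[ ] a┠─────────────────────────────────
 ┃   [ ]┃             July 2021           
 ┃     [┃Mo Tu We Th Fr Sa Su             
 ┃     [┃          1  2*  3  4            
 ┃     [┃ 5*  6  7  8  9 10 11            
 ┃   [ ]┃12* 13* 14 15 16 17* 18          
 ┃     [┃19 20 21 22 23 24 25             
 ┃     [┃26* 27 28 29 30 31               
 ┃     [┃                                 
 ┃     [┃                                 
 ┃      ┗━━━━━━━━━━━━━━━━━━━━━━━━━━━━━━━━━


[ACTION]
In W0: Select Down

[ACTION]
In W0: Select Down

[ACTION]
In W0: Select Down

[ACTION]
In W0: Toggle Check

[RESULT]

                                          
 ┏━━━━━━━━━━━━━━━━━━━━━━━━━━━━━━━━━━┓     
 ┃ Check┏━━━━━━━━━━━━━━━━━━━━━━━━━━━━━━━━━
 ┠──────┃ CalendarWidget                  
 ┃ [-] a┠─────────────────────────────────
 ┃   [-]┃             July 2021           
 ┃     [┃Mo Tu We Th Fr Sa Su             
 ┃>    [┃          1  2*  3  4            
 ┃     [┃ 5*  6  7  8  9 10 11            
 ┃   [ ]┃12* 13* 14 15 16 17* 18          
 ┃     [┃19 20 21 22 23 24 25             
 ┃     [┃26* 27 28 29 30 31               
 ┃     [┃                                 
 ┃     [┃                                 
 ┃      ┗━━━━━━━━━━━━━━━━━━━━━━━━━━━━━━━━━


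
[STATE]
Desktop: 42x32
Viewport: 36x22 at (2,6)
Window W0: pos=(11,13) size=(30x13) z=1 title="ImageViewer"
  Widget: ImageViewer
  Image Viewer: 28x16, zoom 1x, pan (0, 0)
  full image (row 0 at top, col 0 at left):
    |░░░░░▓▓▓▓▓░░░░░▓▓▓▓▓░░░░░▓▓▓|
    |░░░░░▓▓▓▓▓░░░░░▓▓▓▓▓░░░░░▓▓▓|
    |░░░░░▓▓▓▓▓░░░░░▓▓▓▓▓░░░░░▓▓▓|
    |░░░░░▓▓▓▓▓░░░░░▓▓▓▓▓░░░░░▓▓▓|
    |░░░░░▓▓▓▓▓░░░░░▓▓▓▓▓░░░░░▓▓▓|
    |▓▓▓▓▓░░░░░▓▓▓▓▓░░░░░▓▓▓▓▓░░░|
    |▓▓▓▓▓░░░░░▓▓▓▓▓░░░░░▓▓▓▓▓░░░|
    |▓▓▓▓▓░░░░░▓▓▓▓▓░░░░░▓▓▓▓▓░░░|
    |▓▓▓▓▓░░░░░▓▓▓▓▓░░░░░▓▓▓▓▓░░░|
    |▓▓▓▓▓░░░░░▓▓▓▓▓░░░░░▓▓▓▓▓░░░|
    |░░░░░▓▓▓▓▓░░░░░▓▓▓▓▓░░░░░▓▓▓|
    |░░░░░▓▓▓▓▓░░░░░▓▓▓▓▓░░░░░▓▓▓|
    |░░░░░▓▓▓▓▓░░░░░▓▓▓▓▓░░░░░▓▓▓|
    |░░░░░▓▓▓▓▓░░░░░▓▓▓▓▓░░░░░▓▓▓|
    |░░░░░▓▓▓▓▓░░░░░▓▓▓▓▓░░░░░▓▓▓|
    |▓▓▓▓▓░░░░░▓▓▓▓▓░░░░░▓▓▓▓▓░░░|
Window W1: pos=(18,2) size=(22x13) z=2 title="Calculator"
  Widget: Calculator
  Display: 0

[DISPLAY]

                ┃┌───┬───┬───┬───┐  
                ┃│ 7 │ 8 │ 9 │ ÷ │  
                ┃├───┼───┼───┼───┤  
                ┃│ 4 │ 5 │ 6 │ × │  
                ┃├───┼───┼───┼───┤  
                ┃│ 1 │ 2 │ 3 │ - │  
                ┃├───┼───┼───┼───┤  
         ┏━━━━━━┃│ 0 │ . │ = │ + │  
         ┃ Image┗━━━━━━━━━━━━━━━━━━━
         ┠──────────────────────────
         ┃░░░░░▓▓▓▓▓░░░░░▓▓▓▓▓░░░░░▓
         ┃░░░░░▓▓▓▓▓░░░░░▓▓▓▓▓░░░░░▓
         ┃░░░░░▓▓▓▓▓░░░░░▓▓▓▓▓░░░░░▓
         ┃░░░░░▓▓▓▓▓░░░░░▓▓▓▓▓░░░░░▓
         ┃░░░░░▓▓▓▓▓░░░░░▓▓▓▓▓░░░░░▓
         ┃▓▓▓▓▓░░░░░▓▓▓▓▓░░░░░▓▓▓▓▓░
         ┃▓▓▓▓▓░░░░░▓▓▓▓▓░░░░░▓▓▓▓▓░
         ┃▓▓▓▓▓░░░░░▓▓▓▓▓░░░░░▓▓▓▓▓░
         ┃▓▓▓▓▓░░░░░▓▓▓▓▓░░░░░▓▓▓▓▓░
         ┗━━━━━━━━━━━━━━━━━━━━━━━━━━
                                    
                                    


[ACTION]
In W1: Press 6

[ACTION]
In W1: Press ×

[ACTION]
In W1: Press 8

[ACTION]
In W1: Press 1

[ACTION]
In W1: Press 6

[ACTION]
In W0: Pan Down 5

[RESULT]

                ┃┌───┬───┬───┬───┐  
                ┃│ 7 │ 8 │ 9 │ ÷ │  
                ┃├───┼───┼───┼───┤  
                ┃│ 4 │ 5 │ 6 │ × │  
                ┃├───┼───┼───┼───┤  
                ┃│ 1 │ 2 │ 3 │ - │  
                ┃├───┼───┼───┼───┤  
         ┏━━━━━━┃│ 0 │ . │ = │ + │  
         ┃ Image┗━━━━━━━━━━━━━━━━━━━
         ┠──────────────────────────
         ┃▓▓▓▓▓░░░░░▓▓▓▓▓░░░░░▓▓▓▓▓░
         ┃▓▓▓▓▓░░░░░▓▓▓▓▓░░░░░▓▓▓▓▓░
         ┃▓▓▓▓▓░░░░░▓▓▓▓▓░░░░░▓▓▓▓▓░
         ┃▓▓▓▓▓░░░░░▓▓▓▓▓░░░░░▓▓▓▓▓░
         ┃▓▓▓▓▓░░░░░▓▓▓▓▓░░░░░▓▓▓▓▓░
         ┃░░░░░▓▓▓▓▓░░░░░▓▓▓▓▓░░░░░▓
         ┃░░░░░▓▓▓▓▓░░░░░▓▓▓▓▓░░░░░▓
         ┃░░░░░▓▓▓▓▓░░░░░▓▓▓▓▓░░░░░▓
         ┃░░░░░▓▓▓▓▓░░░░░▓▓▓▓▓░░░░░▓
         ┗━━━━━━━━━━━━━━━━━━━━━━━━━━
                                    
                                    


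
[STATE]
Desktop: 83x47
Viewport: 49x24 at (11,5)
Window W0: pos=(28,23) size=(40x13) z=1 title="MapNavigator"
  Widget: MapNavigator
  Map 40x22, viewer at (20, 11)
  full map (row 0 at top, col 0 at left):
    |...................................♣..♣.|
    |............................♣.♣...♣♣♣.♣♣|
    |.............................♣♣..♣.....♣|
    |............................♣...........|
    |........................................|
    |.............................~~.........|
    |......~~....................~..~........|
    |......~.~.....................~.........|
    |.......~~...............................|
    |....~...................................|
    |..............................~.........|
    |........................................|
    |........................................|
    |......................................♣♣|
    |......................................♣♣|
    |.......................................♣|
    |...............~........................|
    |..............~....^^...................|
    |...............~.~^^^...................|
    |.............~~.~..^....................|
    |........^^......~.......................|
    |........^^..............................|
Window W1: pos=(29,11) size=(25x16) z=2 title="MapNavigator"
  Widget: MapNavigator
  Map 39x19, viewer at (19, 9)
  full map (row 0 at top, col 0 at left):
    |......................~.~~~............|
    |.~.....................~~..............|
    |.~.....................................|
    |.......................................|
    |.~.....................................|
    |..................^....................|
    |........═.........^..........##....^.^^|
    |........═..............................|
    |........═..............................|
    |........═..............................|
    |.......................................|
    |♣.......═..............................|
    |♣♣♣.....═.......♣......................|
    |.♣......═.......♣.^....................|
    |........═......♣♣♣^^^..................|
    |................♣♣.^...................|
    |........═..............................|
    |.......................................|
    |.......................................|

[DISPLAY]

                                                 
                                                 
                                                 
                                                 
                                                 
                                                 
                  ┏━━━━━━━━━━━━━━━━━━━━━━━┓      
                  ┃ MapNavigator          ┃      
                  ┠───────────────────────┨      
                  ┃.......................┃      
                  ┃.......................┃      
                  ┃..........^............┃      
                  ┃═.........^..........##┃      
                  ┃═......................┃      
                  ┃═......................┃      
                  ┃═..........@...........┃      
                  ┃.......................┃      
                  ┃═......................┃      
                 ┏┃═.......♣..............┃━━━━━━
                 ┃┃═.......♣.^............┃      
                 ┠┃═......♣♣♣^^^..........┃──────
                 ┃┗━━━━━━━━━━━━━━━━━━━━━━━┛....~.
                 ┃......~~.......................
                 ┃...~...........................


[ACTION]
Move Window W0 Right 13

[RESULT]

                                                 
                                                 
                                                 
                                                 
                                                 
                                                 
                  ┏━━━━━━━━━━━━━━━━━━━━━━━┓      
                  ┃ MapNavigator          ┃      
                  ┠───────────────────────┨      
                  ┃.......................┃      
                  ┃.......................┃      
                  ┃..........^............┃      
                  ┃═.........^..........##┃      
                  ┃═......................┃      
                  ┃═......................┃      
                  ┃═..........@...........┃      
                  ┃.......................┃      
                  ┃═......................┃      
                  ┃═.......♣..............┃━━━━━━
                  ┃═.......♣.^............┃r     
                  ┃═......♣♣♣^^^..........┃──────
                  ┗━━━━━━━━━━━━━━━━━━━━━━━┛......
                              ┃......~~..........
                              ┃...~..............


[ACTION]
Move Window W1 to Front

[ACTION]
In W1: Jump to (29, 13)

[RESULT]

                                                 
                                                 
                                                 
                                                 
                                                 
                                                 
                  ┏━━━━━━━━━━━━━━━━━━━━━━━┓      
                  ┃ MapNavigator          ┃      
                  ┠───────────────────────┨      
                  ┃.....................  ┃      
                  ┃.....................  ┃      
                  ┃.....................  ┃      
                  ┃.....................  ┃      
                  ┃.....................  ┃      
                  ┃.....................  ┃      
                  ┃^..........@.........  ┃      
                  ┃^^^..................  ┃      
                  ┃.^...................  ┃      
                  ┃.....................  ┃━━━━━━
                  ┃.....................  ┃r     
                  ┃.....................  ┃──────
                  ┗━━━━━━━━━━━━━━━━━━━━━━━┛......
                              ┃......~~..........
                              ┃...~..............


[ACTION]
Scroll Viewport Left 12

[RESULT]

                                                 
                                                 
                                                 
                                                 
                                                 
                                                 
                             ┏━━━━━━━━━━━━━━━━━━━
                             ┃ MapNavigator      
                             ┠───────────────────
                             ┃...................
                             ┃...................
                             ┃...................
                             ┃...................
                             ┃...................
                             ┃...................
                             ┃^..........@.......
                             ┃^^^................
                             ┃.^.................
                             ┃...................
                             ┃...................
                             ┃...................
                             ┗━━━━━━━━━━━━━━━━━━━
                                         ┃......~
                                         ┃...~...


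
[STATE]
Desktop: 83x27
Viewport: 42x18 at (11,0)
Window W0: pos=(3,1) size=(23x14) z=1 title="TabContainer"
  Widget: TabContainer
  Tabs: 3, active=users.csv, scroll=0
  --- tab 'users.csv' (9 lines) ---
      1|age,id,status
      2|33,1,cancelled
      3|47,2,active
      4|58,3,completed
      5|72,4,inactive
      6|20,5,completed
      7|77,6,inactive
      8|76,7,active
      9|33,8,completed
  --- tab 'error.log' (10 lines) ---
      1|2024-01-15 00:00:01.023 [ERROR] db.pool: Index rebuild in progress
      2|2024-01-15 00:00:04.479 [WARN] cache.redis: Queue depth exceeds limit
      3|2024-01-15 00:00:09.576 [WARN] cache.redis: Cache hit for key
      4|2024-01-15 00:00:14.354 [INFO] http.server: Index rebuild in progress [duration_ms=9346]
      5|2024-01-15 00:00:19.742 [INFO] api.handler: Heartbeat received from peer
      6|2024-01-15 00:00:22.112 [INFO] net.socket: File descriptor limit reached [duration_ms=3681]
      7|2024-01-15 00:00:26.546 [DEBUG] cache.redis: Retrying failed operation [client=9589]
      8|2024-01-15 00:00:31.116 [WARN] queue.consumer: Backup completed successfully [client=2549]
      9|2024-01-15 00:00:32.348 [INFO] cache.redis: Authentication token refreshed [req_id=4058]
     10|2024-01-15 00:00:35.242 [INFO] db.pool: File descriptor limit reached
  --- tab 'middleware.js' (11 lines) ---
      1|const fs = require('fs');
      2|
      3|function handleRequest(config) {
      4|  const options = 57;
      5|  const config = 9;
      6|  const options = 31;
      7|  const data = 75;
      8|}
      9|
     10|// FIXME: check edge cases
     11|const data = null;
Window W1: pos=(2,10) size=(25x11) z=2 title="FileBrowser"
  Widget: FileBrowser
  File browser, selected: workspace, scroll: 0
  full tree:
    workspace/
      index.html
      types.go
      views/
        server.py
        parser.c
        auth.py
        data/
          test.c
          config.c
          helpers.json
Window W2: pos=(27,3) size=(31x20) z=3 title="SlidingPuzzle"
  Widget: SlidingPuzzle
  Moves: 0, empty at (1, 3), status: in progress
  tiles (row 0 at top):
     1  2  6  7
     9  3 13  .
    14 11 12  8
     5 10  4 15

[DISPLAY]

                                          
━━━━━━━━━━━━━━┓                           
tainer        ┃                           
──────────────┨ ┏━━━━━━━━━━━━━━━━━━━━━━━━━
csv]│ error.lo┃ ┃ SlidingPuzzle           
──────────────┃ ┠─────────────────────────
status        ┃ ┃┌────┬────┬────┬────┐    
ncelled       ┃ ┃│  1 │  2 │  6 │  7 │    
tive          ┃ ┃├────┼────┼────┼────┤    
mpleted       ┃ ┃│  9 │  3 │ 13 │    │    
━━━━━━━━━━━━━━━┓┃├────┼────┼────┼────┤    
wser           ┃┃│ 14 │ 11 │ 12 │  8 │    
───────────────┨┃├────┼────┼────┼────┤    
rkspace/       ┃┃│  5 │ 10 │  4 │ 15 │    
x.html         ┃┃└────┴────┴────┴────┘    
s.go           ┃┃Moves: 0                 
views/         ┃┃                         
               ┃┃                         


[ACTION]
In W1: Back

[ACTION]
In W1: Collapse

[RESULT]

                                          
━━━━━━━━━━━━━━┓                           
tainer        ┃                           
──────────────┨ ┏━━━━━━━━━━━━━━━━━━━━━━━━━
csv]│ error.lo┃ ┃ SlidingPuzzle           
──────────────┃ ┠─────────────────────────
status        ┃ ┃┌────┬────┬────┬────┐    
ncelled       ┃ ┃│  1 │  2 │  6 │  7 │    
tive          ┃ ┃├────┼────┼────┼────┤    
mpleted       ┃ ┃│  9 │  3 │ 13 │    │    
━━━━━━━━━━━━━━━┓┃├────┼────┼────┼────┤    
wser           ┃┃│ 14 │ 11 │ 12 │  8 │    
───────────────┨┃├────┼────┼────┼────┤    
rkspace/       ┃┃│  5 │ 10 │  4 │ 15 │    
               ┃┃└────┴────┴────┴────┘    
               ┃┃Moves: 0                 
               ┃┃                         
               ┃┃                         


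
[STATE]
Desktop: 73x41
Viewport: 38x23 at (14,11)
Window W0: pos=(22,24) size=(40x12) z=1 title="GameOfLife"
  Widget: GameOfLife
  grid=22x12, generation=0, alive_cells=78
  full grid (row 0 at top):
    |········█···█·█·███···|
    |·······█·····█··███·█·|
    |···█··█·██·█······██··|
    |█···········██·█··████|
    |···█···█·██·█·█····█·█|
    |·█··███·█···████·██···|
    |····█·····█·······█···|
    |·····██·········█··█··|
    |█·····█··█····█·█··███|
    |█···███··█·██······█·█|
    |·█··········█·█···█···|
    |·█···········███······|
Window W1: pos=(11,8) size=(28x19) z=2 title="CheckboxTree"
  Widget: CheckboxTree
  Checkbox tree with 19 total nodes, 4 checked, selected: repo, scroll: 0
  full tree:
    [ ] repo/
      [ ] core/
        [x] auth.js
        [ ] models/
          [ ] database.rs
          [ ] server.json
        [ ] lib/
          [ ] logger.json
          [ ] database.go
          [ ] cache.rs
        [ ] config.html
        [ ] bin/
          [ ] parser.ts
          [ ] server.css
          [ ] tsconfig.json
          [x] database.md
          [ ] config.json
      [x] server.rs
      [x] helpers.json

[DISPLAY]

-] repo/                ┃             
 [-] core/              ┃             
   [x] auth.js          ┃             
   [ ] models/          ┃             
     [ ] database.rs    ┃             
     [ ] server.json    ┃             
   [ ] lib/             ┃             
     [ ] logger.json    ┃             
     [ ] database.go    ┃             
     [ ] cache.rs       ┃             
   [ ] config.html      ┃             
   [-] bin/             ┃             
     [ ] parser.ts      ┃             
     [ ] server.css     ┃━━━━━━━━━━━━━
     [ ] tsconfig.json  ┃             
━━━━━━━━━━━━━━━━━━━━━━━━┛─────────────
        ┃Gen: 0                       
        ┃···█··█·██·█······██··       
        ┃█···········██·█··████       
        ┃···█···█·██·█·█····█·█       
        ┃·█··███·█···████·██···       
        ┃····█·····█·······█···       
        ┃·····██·········█··█··       


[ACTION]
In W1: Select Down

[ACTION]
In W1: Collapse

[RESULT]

-] repo/                ┃             
 [-] core/              ┃             
 [x] server.rs          ┃             
 [x] helpers.json       ┃             
                        ┃             
                        ┃             
                        ┃             
                        ┃             
                        ┃             
                        ┃             
                        ┃             
                        ┃             
                        ┃             
                        ┃━━━━━━━━━━━━━
                        ┃             
━━━━━━━━━━━━━━━━━━━━━━━━┛─────────────
        ┃Gen: 0                       
        ┃···█··█·██·█······██··       
        ┃█···········██·█··████       
        ┃···█···█·██·█·█····█·█       
        ┃·█··███·█···████·██···       
        ┃····█·····█·······█···       
        ┃·····██·········█··█··       


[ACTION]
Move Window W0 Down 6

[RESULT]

-] repo/                ┃             
 [-] core/              ┃             
 [x] server.rs          ┃             
 [x] helpers.json       ┃             
                        ┃             
                        ┃             
                        ┃             
                        ┃             
                        ┃             
                        ┃             
                        ┃             
                        ┃             
                        ┃             
                        ┃             
                        ┃             
━━━━━━━━━━━━━━━━━━━━━━━━┛             
                                      
                                      
        ┏━━━━━━━━━━━━━━━━━━━━━━━━━━━━━
        ┃ GameOfLife                  
        ┠─────────────────────────────
        ┃Gen: 0                       
        ┃···█··█·██·█······██··       


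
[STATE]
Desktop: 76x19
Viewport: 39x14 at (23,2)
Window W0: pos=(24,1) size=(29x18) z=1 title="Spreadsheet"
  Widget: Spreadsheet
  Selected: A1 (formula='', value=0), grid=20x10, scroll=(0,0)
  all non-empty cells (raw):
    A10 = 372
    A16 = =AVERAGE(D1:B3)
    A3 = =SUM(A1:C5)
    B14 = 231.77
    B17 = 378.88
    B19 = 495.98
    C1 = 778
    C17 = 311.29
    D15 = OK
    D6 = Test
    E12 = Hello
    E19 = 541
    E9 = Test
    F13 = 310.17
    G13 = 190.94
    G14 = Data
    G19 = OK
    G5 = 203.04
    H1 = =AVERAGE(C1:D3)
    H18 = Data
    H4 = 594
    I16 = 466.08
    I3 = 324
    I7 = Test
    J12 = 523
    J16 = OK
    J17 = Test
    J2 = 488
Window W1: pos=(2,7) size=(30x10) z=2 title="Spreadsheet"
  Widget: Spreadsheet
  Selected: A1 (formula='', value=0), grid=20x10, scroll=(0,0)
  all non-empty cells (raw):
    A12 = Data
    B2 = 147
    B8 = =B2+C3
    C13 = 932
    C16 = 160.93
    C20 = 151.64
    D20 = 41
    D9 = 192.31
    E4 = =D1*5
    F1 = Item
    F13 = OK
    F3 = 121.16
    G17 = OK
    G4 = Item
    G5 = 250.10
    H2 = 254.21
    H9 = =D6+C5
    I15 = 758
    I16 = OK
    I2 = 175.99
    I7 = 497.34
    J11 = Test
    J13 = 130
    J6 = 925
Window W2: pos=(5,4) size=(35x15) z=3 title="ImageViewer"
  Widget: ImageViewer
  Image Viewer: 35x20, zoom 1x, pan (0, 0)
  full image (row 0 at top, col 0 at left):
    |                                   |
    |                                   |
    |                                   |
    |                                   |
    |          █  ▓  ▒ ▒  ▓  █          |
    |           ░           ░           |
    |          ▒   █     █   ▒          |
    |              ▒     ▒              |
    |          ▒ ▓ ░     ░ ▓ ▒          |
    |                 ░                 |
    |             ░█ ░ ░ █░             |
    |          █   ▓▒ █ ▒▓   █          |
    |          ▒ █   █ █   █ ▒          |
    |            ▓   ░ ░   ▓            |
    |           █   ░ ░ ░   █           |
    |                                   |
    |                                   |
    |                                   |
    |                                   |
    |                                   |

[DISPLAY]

 ┃ Spreadsheet               ┃         
 ┠───────────────────────────┨         
━━━━━━━━━━━━━━━━┓            ┃         
                ┃B       C   ┃         
────────────────┨------------┃         
                ┃    0     77┃         
                ┃    0       ┃         
                ┃    0       ┃         
                ┃    0       ┃         
 ▒  ▓  █        ┃    0       ┃         
      ░         ┃    0       ┃         
   █   ▒        ┃    0       ┃         
   ▒            ┃    0       ┃         
   ░ ▓ ▒        ┃    0       ┃         


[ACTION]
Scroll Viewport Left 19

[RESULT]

                    ┃ Spreadsheet      
                    ┠──────────────────
 ┏━━━━━━━━━━━━━━━━━━━━━━━━━━━━━━━━━┓   
 ┃ ImageViewer                     ┃B  
 ┠─────────────────────────────────┨---
━┃                                 ┃   
S┃                                 ┃   
─┃                                 ┃   
1┃                                 ┃   
 ┃          █  ▓  ▒ ▒  ▓  █        ┃   
-┃           ░           ░         ┃   
 ┃          ▒   █     █   ▒        ┃   
 ┃              ▒     ▒            ┃   
 ┃          ▒ ▓ ░     ░ ▓ ▒        ┃   


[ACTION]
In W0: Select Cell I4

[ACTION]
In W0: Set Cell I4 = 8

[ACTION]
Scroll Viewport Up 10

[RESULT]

                                       
                    ┏━━━━━━━━━━━━━━━━━━
                    ┃ Spreadsheet      
                    ┠──────────────────
 ┏━━━━━━━━━━━━━━━━━━━━━━━━━━━━━━━━━┓   
 ┃ ImageViewer                     ┃B  
 ┠─────────────────────────────────┨---
━┃                                 ┃   
S┃                                 ┃   
─┃                                 ┃   
1┃                                 ┃   
 ┃          █  ▓  ▒ ▒  ▓  █        ┃   
-┃           ░           ░         ┃   
 ┃          ▒   █     █   ▒        ┃   


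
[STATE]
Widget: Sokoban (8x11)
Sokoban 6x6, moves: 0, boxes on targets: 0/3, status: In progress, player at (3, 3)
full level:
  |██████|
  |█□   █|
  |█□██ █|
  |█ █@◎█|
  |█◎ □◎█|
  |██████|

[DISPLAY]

██████  
█□   █  
█□██ █  
█ █@◎█  
█◎ □◎█  
██████  
Moves: 0
        
        
        
        


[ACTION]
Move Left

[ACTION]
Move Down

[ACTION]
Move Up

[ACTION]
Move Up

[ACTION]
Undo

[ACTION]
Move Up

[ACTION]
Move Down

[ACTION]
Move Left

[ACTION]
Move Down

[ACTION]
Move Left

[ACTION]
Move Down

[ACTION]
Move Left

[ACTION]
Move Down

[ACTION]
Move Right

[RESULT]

██████  
█□   █  
█□██ █  
█ █ +█  
█◎ □◎█  
██████  
Moves: 1
        
        
        
        


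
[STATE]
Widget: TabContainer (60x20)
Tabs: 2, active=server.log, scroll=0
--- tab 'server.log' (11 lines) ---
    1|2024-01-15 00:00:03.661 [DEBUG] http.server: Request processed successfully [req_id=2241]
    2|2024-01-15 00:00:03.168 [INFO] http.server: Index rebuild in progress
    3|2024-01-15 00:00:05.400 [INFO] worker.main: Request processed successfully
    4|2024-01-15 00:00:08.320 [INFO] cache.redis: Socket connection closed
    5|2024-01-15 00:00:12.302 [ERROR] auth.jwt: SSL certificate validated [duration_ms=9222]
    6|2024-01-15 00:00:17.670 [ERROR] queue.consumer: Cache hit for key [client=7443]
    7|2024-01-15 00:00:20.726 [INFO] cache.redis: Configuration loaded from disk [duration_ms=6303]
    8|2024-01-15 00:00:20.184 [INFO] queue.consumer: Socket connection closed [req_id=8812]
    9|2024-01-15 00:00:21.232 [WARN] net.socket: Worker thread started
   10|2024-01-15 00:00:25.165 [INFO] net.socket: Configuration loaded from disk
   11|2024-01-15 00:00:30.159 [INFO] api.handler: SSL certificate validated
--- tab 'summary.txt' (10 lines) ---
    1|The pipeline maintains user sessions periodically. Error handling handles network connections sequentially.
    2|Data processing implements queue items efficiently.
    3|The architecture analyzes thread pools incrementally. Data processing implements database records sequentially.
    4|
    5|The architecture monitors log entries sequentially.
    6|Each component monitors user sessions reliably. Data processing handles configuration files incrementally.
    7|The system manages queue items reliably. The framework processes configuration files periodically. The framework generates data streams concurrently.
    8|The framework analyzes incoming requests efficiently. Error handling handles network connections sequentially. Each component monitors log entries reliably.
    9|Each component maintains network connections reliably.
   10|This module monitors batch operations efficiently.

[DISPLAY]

[server.log]│ summary.txt                                   
────────────────────────────────────────────────────────────
2024-01-15 00:00:03.661 [DEBUG] http.server: Request process
2024-01-15 00:00:03.168 [INFO] http.server: Index rebuild in
2024-01-15 00:00:05.400 [INFO] worker.main: Request processe
2024-01-15 00:00:08.320 [INFO] cache.redis: Socket connectio
2024-01-15 00:00:12.302 [ERROR] auth.jwt: SSL certificate va
2024-01-15 00:00:17.670 [ERROR] queue.consumer: Cache hit fo
2024-01-15 00:00:20.726 [INFO] cache.redis: Configuration lo
2024-01-15 00:00:20.184 [INFO] queue.consumer: Socket connec
2024-01-15 00:00:21.232 [WARN] net.socket: Worker thread sta
2024-01-15 00:00:25.165 [INFO] net.socket: Configuration loa
2024-01-15 00:00:30.159 [INFO] api.handler: SSL certificate 
                                                            
                                                            
                                                            
                                                            
                                                            
                                                            
                                                            


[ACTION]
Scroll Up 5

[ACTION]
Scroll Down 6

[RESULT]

[server.log]│ summary.txt                                   
────────────────────────────────────────────────────────────
2024-01-15 00:00:20.726 [INFO] cache.redis: Configuration lo
2024-01-15 00:00:20.184 [INFO] queue.consumer: Socket connec
2024-01-15 00:00:21.232 [WARN] net.socket: Worker thread sta
2024-01-15 00:00:25.165 [INFO] net.socket: Configuration loa
2024-01-15 00:00:30.159 [INFO] api.handler: SSL certificate 
                                                            
                                                            
                                                            
                                                            
                                                            
                                                            
                                                            
                                                            
                                                            
                                                            
                                                            
                                                            
                                                            
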